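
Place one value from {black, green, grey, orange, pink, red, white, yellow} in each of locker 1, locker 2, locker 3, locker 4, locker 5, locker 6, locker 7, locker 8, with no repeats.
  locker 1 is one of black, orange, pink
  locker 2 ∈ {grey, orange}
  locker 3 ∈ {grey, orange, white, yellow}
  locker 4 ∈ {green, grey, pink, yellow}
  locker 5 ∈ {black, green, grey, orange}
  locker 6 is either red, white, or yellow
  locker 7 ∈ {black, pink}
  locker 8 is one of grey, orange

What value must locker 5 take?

The 8 variables draw from only 8 values {black, green, grey, orange, pink, red, white, yellow}, so each is used; only locker 6 can be red, hence locker 6 = red.
The 7 still-open variables together cover exactly {black, green, grey, orange, pink, white, yellow} — 7 values for 7 variables — and white appears only in locker 3's list, so locker 3 = white.
The 6 still-open variables draw from only 6 values {black, green, grey, orange, pink, yellow}, so each is used; only locker 4 can be yellow, hence locker 4 = yellow.
The 5 still-open variables draw from only 5 values {black, green, grey, orange, pink}, so each is used; only locker 5 can be green, hence locker 5 = green.

green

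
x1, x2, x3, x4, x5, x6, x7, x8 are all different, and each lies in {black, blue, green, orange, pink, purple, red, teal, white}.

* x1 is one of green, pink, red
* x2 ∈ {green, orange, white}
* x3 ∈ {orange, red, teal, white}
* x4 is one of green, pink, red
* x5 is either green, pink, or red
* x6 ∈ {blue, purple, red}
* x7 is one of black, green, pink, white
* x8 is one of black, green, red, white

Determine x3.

x1, x4, x5 between them cover only {green, pink, red} — a naked triple. Remove those values from x2, x3, x6, x7, x8.
x7 and x8 share exactly the 2 values {black, white}; by pigeonhole those values go to them, so strike black, white from x2, x3.
x2 must be orange (only option left). Strike orange from x3.
So x3 = teal.

teal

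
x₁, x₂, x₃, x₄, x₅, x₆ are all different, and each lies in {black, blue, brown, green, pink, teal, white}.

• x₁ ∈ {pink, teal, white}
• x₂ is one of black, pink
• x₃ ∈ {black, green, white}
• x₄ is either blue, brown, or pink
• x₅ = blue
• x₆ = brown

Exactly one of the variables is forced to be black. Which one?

x₅'s domain is down to {blue}, so x₅ = blue. Strike blue from x₄.
That leaves x₆ = brown. Remove brown from x₄.
x₄'s domain is down to {pink}, so x₄ = pink. Remove pink from x₁, x₂.
So black goes to x₂.

x₂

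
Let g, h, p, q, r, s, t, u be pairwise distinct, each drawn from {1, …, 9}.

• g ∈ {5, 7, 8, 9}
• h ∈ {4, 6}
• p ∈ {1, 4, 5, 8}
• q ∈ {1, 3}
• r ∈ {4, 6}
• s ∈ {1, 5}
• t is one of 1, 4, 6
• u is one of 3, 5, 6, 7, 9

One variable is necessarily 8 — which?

The 2 variables h and r are confined to {4, 6}, which locks those values in; drop them from p, t, u.
t must be 1 (only option left). Remove 1 from p, q, s.
q has just one choice, so q = 3. So u can't be 3.
s has just one choice, so s = 5. Eliminate 5 elsewhere: g, p, u.
So 8 goes to p.

p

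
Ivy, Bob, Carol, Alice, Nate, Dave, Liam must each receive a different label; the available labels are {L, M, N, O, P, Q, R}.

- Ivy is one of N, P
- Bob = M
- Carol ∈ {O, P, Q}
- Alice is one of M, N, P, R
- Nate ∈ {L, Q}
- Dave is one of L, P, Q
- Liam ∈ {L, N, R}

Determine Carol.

O

Bob's domain is down to {M}, so Bob = M. Strike M from Alice.
Among the 6 still-open variables, O fits only Carol (and all 6 values in {L, N, O, P, Q, R} must be used), so Carol = O.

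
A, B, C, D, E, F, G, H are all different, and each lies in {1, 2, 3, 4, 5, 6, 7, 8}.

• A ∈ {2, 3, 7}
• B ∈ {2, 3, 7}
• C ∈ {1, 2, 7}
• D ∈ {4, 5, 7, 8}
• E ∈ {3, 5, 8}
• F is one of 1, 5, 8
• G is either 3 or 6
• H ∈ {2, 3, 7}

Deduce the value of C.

The 8 variables draw from only 8 values {1, 2, 3, 4, 5, 6, 7, 8}, so each is used; only D can be 4, hence D = 4.
The 7 still-open variables draw from only 7 values {1, 2, 3, 5, 6, 7, 8}, so each is used; only G can be 6, hence G = 6.
A, B, H between them cover only {2, 3, 7} — a naked triple. Remove those values from C, E.
So C = 1.

1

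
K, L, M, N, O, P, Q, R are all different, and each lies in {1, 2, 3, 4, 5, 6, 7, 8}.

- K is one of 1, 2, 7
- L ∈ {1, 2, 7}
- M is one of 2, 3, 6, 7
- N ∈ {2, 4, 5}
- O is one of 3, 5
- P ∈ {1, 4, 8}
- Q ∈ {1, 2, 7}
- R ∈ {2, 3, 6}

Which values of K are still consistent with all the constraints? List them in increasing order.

Among the 8 variables, 8 fits only P (and all 8 values in {1, 2, 3, 4, 5, 6, 7, 8} must be used), so P = 8.
The 7 still-open variables together cover exactly {1, 2, 3, 4, 5, 6, 7} — 7 values for 7 variables — and 4 appears only in N's list, so N = 4.
The 6 still-open variables draw from only 6 values {1, 2, 3, 5, 6, 7}, so each is used; only O can be 5, hence O = 5.
K, L, Q share exactly the 3 values {1, 2, 7}; by pigeonhole those values go to them, so strike 1, 2, 7 from M, R.
No further eliminations apply; K can still be any of 1, 2, 7.

1, 2, 7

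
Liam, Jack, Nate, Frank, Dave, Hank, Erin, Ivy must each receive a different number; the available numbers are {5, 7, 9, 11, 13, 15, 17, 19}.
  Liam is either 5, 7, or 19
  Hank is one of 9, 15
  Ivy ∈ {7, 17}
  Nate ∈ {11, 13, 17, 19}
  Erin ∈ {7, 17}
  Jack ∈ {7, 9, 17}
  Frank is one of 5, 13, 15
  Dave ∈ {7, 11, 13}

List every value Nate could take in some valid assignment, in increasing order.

Erin and Ivy between them cover only {7, 17} — a naked pair. Remove those values from Liam, Jack, Nate, Dave.
Jack must be 9 (only option left). Remove 9 from Hank.
Hank has just one choice, so Hank = 15. Eliminate 15 elsewhere: Frank.
No further eliminations apply; Nate can still be any of 11, 13, 19.

11, 13, 19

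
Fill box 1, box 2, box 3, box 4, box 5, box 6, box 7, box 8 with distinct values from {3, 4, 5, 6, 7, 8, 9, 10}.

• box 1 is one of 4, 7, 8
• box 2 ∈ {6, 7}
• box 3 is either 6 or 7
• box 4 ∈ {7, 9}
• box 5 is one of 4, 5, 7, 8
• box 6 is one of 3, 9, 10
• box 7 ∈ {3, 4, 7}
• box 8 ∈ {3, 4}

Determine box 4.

The 8 variables draw from only 8 values {3, 4, 5, 6, 7, 8, 9, 10}, so each is used; only box 5 can be 5, hence box 5 = 5.
Among the 7 still-open variables, 8 fits only box 1 (and all 7 values in {3, 4, 6, 7, 8, 9, 10} must be used), so box 1 = 8.
Among the 6 still-open variables, 10 fits only box 6 (and all 6 values in {3, 4, 6, 7, 9, 10} must be used), so box 6 = 10.
Among the 5 still-open variables, 9 fits only box 4 (and all 5 values in {3, 4, 6, 7, 9} must be used), so box 4 = 9.

9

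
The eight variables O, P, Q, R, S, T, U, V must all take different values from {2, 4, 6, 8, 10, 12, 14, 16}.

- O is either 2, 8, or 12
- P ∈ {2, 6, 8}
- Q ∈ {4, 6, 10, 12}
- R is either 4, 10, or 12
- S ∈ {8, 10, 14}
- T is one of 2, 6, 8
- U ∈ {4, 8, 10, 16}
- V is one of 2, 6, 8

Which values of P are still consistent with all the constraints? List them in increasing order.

The 8 variables together cover exactly {2, 4, 6, 8, 10, 12, 14, 16} — 8 values for 8 variables — and 14 appears only in S's list, so S = 14.
The 7 still-open variables draw from only 7 values {2, 4, 6, 8, 10, 12, 16}, so each is used; only U can be 16, hence U = 16.
P, T, V share exactly the 3 values {2, 6, 8}; by pigeonhole those values go to them, so strike 2, 6, 8 from O, Q.
O's domain is down to {12}, so O = 12. So Q, R can't be 12.
No further eliminations apply; P can still be any of 2, 6, 8.

2, 6, 8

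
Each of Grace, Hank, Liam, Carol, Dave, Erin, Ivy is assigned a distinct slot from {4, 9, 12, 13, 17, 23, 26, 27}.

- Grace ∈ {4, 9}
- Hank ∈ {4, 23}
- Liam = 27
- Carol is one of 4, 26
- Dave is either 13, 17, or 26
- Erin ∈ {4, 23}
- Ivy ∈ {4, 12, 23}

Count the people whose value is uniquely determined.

Liam's domain is down to {27}, so Liam = 27.
Hank and Erin between them cover only {4, 23} — a naked pair. Remove those values from Grace, Carol, Ivy.
That leaves Grace = 9.
Carol must be 26 (only option left). So Dave can't be 26.
Ivy has just one choice, so Ivy = 12.
Determined: Grace=9, Liam=27, Carol=26, Ivy=12. The other people each still have more than one consistent value. That makes 4.

4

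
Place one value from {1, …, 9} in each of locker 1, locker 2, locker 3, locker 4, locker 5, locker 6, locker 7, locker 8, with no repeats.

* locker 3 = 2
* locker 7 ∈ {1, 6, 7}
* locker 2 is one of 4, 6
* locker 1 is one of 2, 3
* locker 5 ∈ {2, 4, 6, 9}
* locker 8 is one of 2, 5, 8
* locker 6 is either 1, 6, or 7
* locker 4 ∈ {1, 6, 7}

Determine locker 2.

locker 3 must be 2 (only option left). So locker 1, locker 5, locker 8 can't be 2.
That leaves locker 1 = 3.
locker 4, locker 6, locker 7 share exactly the 3 values {1, 6, 7}; by pigeonhole those values go to them, so strike 1, 6, 7 from locker 2, locker 5.
So locker 2 = 4.

4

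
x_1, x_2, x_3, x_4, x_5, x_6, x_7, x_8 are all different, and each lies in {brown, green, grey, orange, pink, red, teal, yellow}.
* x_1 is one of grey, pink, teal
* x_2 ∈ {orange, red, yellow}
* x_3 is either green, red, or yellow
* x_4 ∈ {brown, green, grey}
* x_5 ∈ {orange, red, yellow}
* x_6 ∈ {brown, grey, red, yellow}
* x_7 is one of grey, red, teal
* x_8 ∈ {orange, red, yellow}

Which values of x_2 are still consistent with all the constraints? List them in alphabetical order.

orange, red, yellow

Among the 8 variables, pink fits only x_1 (and all 8 values in {brown, green, grey, orange, pink, red, teal, yellow} must be used), so x_1 = pink.
Among the 7 still-open variables, teal fits only x_7 (and all 7 values in {brown, green, grey, orange, red, teal, yellow} must be used), so x_7 = teal.
The 3 variables x_2, x_5, x_8 are confined to {orange, red, yellow}, which locks those values in; drop them from x_3, x_6.
x_3 must be green (only option left). Eliminate green elsewhere: x_4.
No further eliminations apply; x_2 can still be any of orange, red, yellow.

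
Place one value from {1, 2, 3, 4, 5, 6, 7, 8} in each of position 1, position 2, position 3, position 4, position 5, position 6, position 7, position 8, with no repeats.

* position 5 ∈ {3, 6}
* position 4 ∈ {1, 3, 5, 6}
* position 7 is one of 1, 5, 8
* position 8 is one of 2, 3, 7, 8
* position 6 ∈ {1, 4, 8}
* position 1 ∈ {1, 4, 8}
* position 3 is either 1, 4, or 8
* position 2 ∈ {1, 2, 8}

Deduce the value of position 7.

Among the 8 variables, 7 fits only position 8 (and all 8 values in {1, 2, 3, 4, 5, 6, 7, 8} must be used), so position 8 = 7.
Among the 7 still-open variables, 2 fits only position 2 (and all 7 values in {1, 2, 3, 4, 5, 6, 8} must be used), so position 2 = 2.
position 1, position 3, position 6 between them cover only {1, 4, 8} — a naked triple. Remove those values from position 4, position 7.
So position 7 = 5.

5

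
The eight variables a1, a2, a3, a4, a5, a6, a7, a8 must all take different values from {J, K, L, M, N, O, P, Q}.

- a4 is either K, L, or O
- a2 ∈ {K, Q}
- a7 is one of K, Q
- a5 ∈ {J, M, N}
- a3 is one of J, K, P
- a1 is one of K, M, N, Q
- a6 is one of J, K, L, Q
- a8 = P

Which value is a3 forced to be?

a8 must be P (only option left). Remove P from a3.
The 7 still-open variables draw from only 7 values {J, K, L, M, N, O, Q}, so each is used; only a4 can be O, hence a4 = O.
Among the 6 still-open variables, L fits only a6 (and all 6 values in {J, K, L, M, N, Q} must be used), so a6 = L.
The 2 variables a2 and a7 are confined to {K, Q}, which locks those values in; drop them from a1, a3.
So a3 = J.

J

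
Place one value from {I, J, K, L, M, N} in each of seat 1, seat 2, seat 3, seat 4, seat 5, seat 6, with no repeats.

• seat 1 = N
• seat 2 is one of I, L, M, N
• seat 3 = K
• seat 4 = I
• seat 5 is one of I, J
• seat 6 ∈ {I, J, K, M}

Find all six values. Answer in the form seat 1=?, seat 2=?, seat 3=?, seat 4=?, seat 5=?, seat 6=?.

seat 1=N, seat 2=L, seat 3=K, seat 4=I, seat 5=J, seat 6=M

seat 1's domain is down to {N}, so seat 1 = N. So seat 2 can't be N.
seat 3 must be K (only option left). Remove K from seat 6.
seat 4 must be I (only option left). Eliminate I elsewhere: seat 2, seat 5, seat 6.
seat 5's domain is down to {J}, so seat 5 = J. Remove J from seat 6.
seat 6's domain is down to {M}, so seat 6 = M. So seat 2 can't be M.
seat 2 must be L (only option left).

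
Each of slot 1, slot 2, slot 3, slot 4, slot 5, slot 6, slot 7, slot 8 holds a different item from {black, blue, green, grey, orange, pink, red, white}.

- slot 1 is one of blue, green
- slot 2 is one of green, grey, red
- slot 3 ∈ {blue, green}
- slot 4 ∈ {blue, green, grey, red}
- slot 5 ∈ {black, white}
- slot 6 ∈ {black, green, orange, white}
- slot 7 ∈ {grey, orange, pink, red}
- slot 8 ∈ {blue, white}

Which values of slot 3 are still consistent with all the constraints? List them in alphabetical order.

blue, green

Among the 8 variables, pink fits only slot 7 (and all 8 values in {black, blue, green, grey, orange, pink, red, white} must be used), so slot 7 = pink.
The 7 still-open variables draw from only 7 values {black, blue, green, grey, orange, red, white}, so each is used; only slot 6 can be orange, hence slot 6 = orange.
The 6 still-open variables draw from only 6 values {black, blue, green, grey, red, white}, so each is used; only slot 5 can be black, hence slot 5 = black.
The 5 still-open variables draw from only 5 values {blue, green, grey, red, white}, so each is used; only slot 8 can be white, hence slot 8 = white.
The 2 variables slot 1 and slot 3 are confined to {blue, green}, which locks those values in; drop them from slot 2, slot 4.
No further eliminations apply; slot 3 can still be any of blue, green.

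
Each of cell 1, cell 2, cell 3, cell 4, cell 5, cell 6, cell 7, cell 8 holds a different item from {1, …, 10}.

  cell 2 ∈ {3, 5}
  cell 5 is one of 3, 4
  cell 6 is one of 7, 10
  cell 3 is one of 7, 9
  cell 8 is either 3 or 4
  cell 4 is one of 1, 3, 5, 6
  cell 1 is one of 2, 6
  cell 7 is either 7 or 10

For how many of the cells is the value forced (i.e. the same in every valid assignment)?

cell 5 and cell 8 between them cover only {3, 4} — a naked pair. Remove those values from cell 2, cell 4.
cell 2's domain is down to {5}, so cell 2 = 5. Remove 5 from cell 4.
cell 6 and cell 7 between them cover only {7, 10} — a naked pair. Remove those values from cell 3.
cell 3 must be 9 (only option left).
Determined: cell 2=5, cell 3=9. The other cells each still have more than one consistent value. That makes 2.

2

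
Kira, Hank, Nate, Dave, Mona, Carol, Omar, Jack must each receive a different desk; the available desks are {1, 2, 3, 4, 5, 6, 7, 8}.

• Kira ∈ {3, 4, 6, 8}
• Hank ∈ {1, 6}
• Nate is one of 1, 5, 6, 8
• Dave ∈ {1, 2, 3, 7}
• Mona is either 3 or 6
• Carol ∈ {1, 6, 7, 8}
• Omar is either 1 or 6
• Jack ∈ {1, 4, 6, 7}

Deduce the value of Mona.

3

Among the 8 variables, 2 fits only Dave (and all 8 values in {1, 2, 3, 4, 5, 6, 7, 8} must be used), so Dave = 2.
The 7 still-open variables draw from only 7 values {1, 3, 4, 5, 6, 7, 8}, so each is used; only Nate can be 5, hence Nate = 5.
Hank and Omar between them cover only {1, 6} — a naked pair. Remove those values from Kira, Mona, Carol, Jack.
So Mona = 3.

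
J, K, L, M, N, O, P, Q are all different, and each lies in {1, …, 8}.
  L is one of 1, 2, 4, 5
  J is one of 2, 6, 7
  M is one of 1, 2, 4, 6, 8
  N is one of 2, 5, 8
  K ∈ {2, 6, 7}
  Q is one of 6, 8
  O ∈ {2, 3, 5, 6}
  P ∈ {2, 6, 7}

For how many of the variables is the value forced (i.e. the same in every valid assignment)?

Among the 8 variables, 3 fits only O (and all 8 values in {1, 2, 3, 4, 5, 6, 7, 8} must be used), so O = 3.
The 3 variables J, K, P are confined to {2, 6, 7}, which locks those values in; drop them from L, M, N, Q.
Q must be 8 (only option left). Eliminate 8 elsewhere: M, N.
N must be 5 (only option left). So L can't be 5.
Determined: N=5, O=3, Q=8. The other variables each still have more than one consistent value. That makes 3.

3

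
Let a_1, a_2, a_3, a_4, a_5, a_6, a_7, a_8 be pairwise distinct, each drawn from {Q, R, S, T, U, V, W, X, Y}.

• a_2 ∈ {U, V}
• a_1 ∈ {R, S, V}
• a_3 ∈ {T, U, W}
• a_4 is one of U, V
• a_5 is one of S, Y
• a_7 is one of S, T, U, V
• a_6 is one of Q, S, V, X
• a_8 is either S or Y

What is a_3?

a_2 and a_4 between them cover only {U, V} — a naked pair. Remove those values from a_1, a_3, a_6, a_7.
The 2 variables a_5 and a_8 are confined to {S, Y}, which locks those values in; drop them from a_1, a_6, a_7.
a_1 has just one choice, so a_1 = R.
a_7's domain is down to {T}, so a_7 = T. Strike T from a_3.
So a_3 = W.

W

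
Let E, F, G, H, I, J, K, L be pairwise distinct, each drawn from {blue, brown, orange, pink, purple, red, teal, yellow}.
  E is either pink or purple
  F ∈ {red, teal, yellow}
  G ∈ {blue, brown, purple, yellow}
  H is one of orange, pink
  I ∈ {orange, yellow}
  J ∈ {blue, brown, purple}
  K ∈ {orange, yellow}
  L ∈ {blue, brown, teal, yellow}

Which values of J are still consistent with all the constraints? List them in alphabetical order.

blue, brown

The 8 variables together cover exactly {blue, brown, orange, pink, purple, red, teal, yellow} — 8 values for 8 variables — and red appears only in F's list, so F = red.
The 7 still-open variables draw from only 7 values {blue, brown, orange, pink, purple, teal, yellow}, so each is used; only L can be teal, hence L = teal.
I and K share exactly the 2 values {orange, yellow}; by pigeonhole those values go to them, so strike orange, yellow from G, H.
H must be pink (only option left). Strike pink from E.
E must be purple (only option left). Remove purple from G, J.
No further eliminations apply; J can still be any of blue, brown.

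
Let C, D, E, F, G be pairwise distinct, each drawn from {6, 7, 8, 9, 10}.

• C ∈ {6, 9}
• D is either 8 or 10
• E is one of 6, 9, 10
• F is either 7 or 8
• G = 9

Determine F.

7

G must be 9 (only option left). Strike 9 from C, E.
C's domain is down to {6}, so C = 6. Remove 6 from E.
E's domain is down to {10}, so E = 10. Remove 10 from D.
That leaves D = 8. Strike 8 from F.
So F = 7.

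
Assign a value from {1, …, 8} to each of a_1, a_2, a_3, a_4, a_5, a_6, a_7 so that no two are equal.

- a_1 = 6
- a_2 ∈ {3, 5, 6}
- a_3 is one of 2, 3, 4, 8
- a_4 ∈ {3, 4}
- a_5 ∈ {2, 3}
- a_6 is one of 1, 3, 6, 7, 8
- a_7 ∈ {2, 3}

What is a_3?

8

a_1's domain is down to {6}, so a_1 = 6. So a_2, a_6 can't be 6.
The 2 variables a_5 and a_7 are confined to {2, 3}, which locks those values in; drop them from a_2, a_3, a_4, a_6.
a_2's domain is down to {5}, so a_2 = 5.
a_4 has just one choice, so a_4 = 4. Remove 4 from a_3.
So a_3 = 8.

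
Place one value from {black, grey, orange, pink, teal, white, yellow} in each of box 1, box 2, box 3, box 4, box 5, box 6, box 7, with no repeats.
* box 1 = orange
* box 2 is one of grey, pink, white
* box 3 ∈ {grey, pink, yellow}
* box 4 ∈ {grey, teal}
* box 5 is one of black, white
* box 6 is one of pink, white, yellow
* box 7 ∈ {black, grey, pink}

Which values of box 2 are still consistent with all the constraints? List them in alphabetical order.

box 1 has just one choice, so box 1 = orange.
Among the 6 still-open variables, teal fits only box 4 (and all 6 values in {black, grey, pink, teal, white, yellow} must be used), so box 4 = teal.
No further eliminations apply; box 2 can still be any of grey, pink, white.

grey, pink, white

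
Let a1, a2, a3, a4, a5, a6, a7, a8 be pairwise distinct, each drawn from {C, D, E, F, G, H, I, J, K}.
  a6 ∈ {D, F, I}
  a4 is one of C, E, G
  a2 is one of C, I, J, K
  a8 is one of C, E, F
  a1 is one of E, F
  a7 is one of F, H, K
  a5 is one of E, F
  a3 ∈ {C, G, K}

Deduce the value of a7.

a1 and a5 share exactly the 2 values {E, F}; by pigeonhole those values go to them, so strike E, F from a4, a6, a7, a8.
a8 has just one choice, so a8 = C. Eliminate C elsewhere: a2, a3, a4.
a4's domain is down to {G}, so a4 = G. Remove G from a3.
a3 has just one choice, so a3 = K. Eliminate K elsewhere: a2, a7.
So a7 = H.

H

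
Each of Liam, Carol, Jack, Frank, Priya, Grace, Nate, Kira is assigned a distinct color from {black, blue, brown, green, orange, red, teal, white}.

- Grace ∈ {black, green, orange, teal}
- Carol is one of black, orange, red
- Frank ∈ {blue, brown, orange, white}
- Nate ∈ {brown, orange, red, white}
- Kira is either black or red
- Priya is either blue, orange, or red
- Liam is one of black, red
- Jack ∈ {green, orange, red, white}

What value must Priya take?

Among the 8 variables, teal fits only Grace (and all 8 values in {black, blue, brown, green, orange, red, teal, white} must be used), so Grace = teal.
The 7 still-open variables draw from only 7 values {black, blue, brown, green, orange, red, white}, so each is used; only Jack can be green, hence Jack = green.
The 2 variables Liam and Kira are confined to {black, red}, which locks those values in; drop them from Carol, Priya, Nate.
That leaves Carol = orange. Remove orange from Frank, Priya, Nate.
So Priya = blue.

blue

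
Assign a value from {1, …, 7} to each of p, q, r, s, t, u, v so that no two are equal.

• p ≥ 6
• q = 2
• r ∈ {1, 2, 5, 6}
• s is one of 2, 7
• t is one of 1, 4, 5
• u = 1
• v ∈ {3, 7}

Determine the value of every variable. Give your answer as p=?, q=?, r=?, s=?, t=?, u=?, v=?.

q must be 2 (only option left). Eliminate 2 elsewhere: r, s.
s has just one choice, so s = 7. Strike 7 from p, v.
u's domain is down to {1}, so u = 1. Eliminate 1 elsewhere: r, t.
v has just one choice, so v = 3.
p must be 6 (only option left). So r can't be 6.
r has just one choice, so r = 5. Remove 5 from t.
That leaves t = 4.

p=6, q=2, r=5, s=7, t=4, u=1, v=3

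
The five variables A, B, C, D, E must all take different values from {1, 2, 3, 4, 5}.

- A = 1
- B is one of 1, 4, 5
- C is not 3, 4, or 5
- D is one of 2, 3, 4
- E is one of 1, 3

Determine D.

A's domain is down to {1}, so A = 1. Remove 1 from B, C, E.
C has just one choice, so C = 2. So D can't be 2.
E must be 3 (only option left). Strike 3 from D.
So D = 4.

4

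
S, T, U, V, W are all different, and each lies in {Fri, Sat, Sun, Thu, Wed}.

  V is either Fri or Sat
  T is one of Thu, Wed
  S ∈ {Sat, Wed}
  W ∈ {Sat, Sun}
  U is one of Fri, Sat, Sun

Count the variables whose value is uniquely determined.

2

Among the 5 variables, Thu fits only T (and all 5 values in {Fri, Sat, Sun, Thu, Wed} must be used), so T = Thu.
The 4 still-open variables together cover exactly {Fri, Sat, Sun, Wed} — 4 values for 4 variables — and Wed appears only in S's list, so S = Wed.
Determined: S=Wed, T=Thu. The other variables each still have more than one consistent value. That makes 2.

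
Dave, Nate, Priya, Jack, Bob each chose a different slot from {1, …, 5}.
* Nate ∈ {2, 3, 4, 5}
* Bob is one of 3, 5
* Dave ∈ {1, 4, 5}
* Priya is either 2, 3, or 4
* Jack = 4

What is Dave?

1

Jack has just one choice, so Jack = 4. So Dave, Nate, Priya can't be 4.
Among the 4 still-open variables, 1 fits only Dave (and all 4 values in {1, 2, 3, 5} must be used), so Dave = 1.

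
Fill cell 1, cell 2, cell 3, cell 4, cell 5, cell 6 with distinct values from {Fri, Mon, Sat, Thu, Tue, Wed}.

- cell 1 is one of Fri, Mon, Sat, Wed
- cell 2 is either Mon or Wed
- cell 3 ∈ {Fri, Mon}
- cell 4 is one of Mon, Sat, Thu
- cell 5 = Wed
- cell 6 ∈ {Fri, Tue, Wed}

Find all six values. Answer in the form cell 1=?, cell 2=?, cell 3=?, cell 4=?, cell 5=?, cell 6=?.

cell 1=Sat, cell 2=Mon, cell 3=Fri, cell 4=Thu, cell 5=Wed, cell 6=Tue

cell 5 has just one choice, so cell 5 = Wed. So cell 1, cell 2, cell 6 can't be Wed.
cell 2's domain is down to {Mon}, so cell 2 = Mon. Remove Mon from cell 1, cell 3, cell 4.
That leaves cell 3 = Fri. Eliminate Fri elsewhere: cell 1, cell 6.
cell 6's domain is down to {Tue}, so cell 6 = Tue.
That leaves cell 1 = Sat. So cell 4 can't be Sat.
cell 4 has just one choice, so cell 4 = Thu.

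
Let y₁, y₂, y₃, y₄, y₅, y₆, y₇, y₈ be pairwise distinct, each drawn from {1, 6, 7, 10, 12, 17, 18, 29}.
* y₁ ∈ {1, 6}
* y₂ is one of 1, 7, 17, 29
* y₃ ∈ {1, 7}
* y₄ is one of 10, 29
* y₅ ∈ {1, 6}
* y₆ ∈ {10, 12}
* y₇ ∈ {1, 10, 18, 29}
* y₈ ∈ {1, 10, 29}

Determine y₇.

18

The 8 variables together cover exactly {1, 6, 7, 10, 12, 17, 18, 29} — 8 values for 8 variables — and 12 appears only in y₆'s list, so y₆ = 12.
The 7 still-open variables together cover exactly {1, 6, 7, 10, 17, 18, 29} — 7 values for 7 variables — and 17 appears only in y₂'s list, so y₂ = 17.
The 6 still-open variables draw from only 6 values {1, 6, 7, 10, 18, 29}, so each is used; only y₃ can be 7, hence y₃ = 7.
The 5 still-open variables draw from only 5 values {1, 6, 10, 18, 29}, so each is used; only y₇ can be 18, hence y₇ = 18.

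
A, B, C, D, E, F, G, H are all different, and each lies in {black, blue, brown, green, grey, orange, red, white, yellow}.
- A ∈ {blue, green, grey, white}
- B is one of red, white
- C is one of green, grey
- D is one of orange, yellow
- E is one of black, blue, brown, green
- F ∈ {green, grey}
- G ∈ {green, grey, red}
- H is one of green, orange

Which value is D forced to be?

yellow

The 2 variables C and F are confined to {green, grey}, which locks those values in; drop them from A, E, G, H.
G has just one choice, so G = red. So B can't be red.
H must be orange (only option left). Eliminate orange elsewhere: D.
So D = yellow.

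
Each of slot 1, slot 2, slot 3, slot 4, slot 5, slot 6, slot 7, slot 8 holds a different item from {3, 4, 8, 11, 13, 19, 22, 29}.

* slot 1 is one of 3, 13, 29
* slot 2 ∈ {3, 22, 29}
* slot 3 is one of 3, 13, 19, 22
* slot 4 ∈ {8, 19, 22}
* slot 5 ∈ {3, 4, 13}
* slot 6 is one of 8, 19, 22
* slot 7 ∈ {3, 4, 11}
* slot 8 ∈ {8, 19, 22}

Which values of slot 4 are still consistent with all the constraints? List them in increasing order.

8, 19, 22

Among the 8 variables, 11 fits only slot 7 (and all 8 values in {3, 4, 8, 11, 13, 19, 22, 29} must be used), so slot 7 = 11.
Among the 7 still-open variables, 4 fits only slot 5 (and all 7 values in {3, 4, 8, 13, 19, 22, 29} must be used), so slot 5 = 4.
slot 4, slot 6, slot 8 share exactly the 3 values {8, 19, 22}; by pigeonhole those values go to them, so strike 8, 19, 22 from slot 2, slot 3.
No further eliminations apply; slot 4 can still be any of 8, 19, 22.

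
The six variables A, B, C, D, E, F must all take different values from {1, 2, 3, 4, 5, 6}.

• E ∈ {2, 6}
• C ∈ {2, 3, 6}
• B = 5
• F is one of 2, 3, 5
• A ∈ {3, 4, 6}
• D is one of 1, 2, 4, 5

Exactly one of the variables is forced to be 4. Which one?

A

B has just one choice, so B = 5. Eliminate 5 elsewhere: D, F.
The 5 still-open variables draw from only 5 values {1, 2, 3, 4, 6}, so each is used; only D can be 1, hence D = 1.
Among the 4 still-open variables, 4 fits only A (and all 4 values in {2, 3, 4, 6} must be used), so A = 4.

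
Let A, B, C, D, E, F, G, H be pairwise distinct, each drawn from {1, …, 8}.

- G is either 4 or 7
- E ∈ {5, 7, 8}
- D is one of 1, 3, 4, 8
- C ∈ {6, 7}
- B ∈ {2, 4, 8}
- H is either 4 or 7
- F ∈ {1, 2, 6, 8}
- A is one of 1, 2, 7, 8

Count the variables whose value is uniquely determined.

3

The 8 variables draw from only 8 values {1, 2, 3, 4, 5, 6, 7, 8}, so each is used; only D can be 3, hence D = 3.
The 7 still-open variables together cover exactly {1, 2, 4, 5, 6, 7, 8} — 7 values for 7 variables — and 5 appears only in E's list, so E = 5.
G and H between them cover only {4, 7} — a naked pair. Remove those values from A, B, C.
That leaves C = 6. Remove 6 from F.
Determined: C=6, D=3, E=5. The other variables each still have more than one consistent value. That makes 3.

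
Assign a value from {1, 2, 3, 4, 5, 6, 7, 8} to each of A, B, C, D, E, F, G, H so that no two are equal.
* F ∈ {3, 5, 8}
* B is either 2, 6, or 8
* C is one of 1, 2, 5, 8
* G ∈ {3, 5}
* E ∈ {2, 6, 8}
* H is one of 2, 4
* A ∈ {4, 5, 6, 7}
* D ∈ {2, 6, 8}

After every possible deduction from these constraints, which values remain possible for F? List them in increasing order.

The 8 variables together cover exactly {1, 2, 3, 4, 5, 6, 7, 8} — 8 values for 8 variables — and 1 appears only in C's list, so C = 1.
Among the 7 still-open variables, 7 fits only A (and all 7 values in {2, 3, 4, 5, 6, 7, 8} must be used), so A = 7.
The 6 still-open variables draw from only 6 values {2, 3, 4, 5, 6, 8}, so each is used; only H can be 4, hence H = 4.
B, D, E share exactly the 3 values {2, 6, 8}; by pigeonhole those values go to them, so strike 2, 6, 8 from F.
No further eliminations apply; F can still be any of 3, 5.

3, 5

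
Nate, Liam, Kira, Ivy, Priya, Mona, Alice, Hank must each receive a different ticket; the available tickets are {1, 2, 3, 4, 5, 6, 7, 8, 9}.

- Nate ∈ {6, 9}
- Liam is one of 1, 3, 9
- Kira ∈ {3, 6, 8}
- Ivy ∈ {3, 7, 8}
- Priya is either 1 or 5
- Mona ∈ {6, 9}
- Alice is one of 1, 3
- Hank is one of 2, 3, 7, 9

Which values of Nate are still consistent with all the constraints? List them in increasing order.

6, 9

Among the 8 variables, 2 fits only Hank (and all 8 values in {1, 2, 3, 5, 6, 7, 8, 9} must be used), so Hank = 2.
The 7 still-open variables together cover exactly {1, 3, 5, 6, 7, 8, 9} — 7 values for 7 variables — and 5 appears only in Priya's list, so Priya = 5.
Among the 6 still-open variables, 7 fits only Ivy (and all 6 values in {1, 3, 6, 7, 8, 9} must be used), so Ivy = 7.
Among the 5 still-open variables, 8 fits only Kira (and all 5 values in {1, 3, 6, 8, 9} must be used), so Kira = 8.
The 2 variables Nate and Mona are confined to {6, 9}, which locks those values in; drop them from Liam.
No further eliminations apply; Nate can still be any of 6, 9.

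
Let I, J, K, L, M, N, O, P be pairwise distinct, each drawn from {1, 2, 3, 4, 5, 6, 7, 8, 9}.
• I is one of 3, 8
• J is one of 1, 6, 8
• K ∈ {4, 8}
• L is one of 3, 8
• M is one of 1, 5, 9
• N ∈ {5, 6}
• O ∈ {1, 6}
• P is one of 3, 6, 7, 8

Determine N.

5

The 8 variables draw from only 8 values {1, 3, 4, 5, 6, 7, 8, 9}, so each is used; only K can be 4, hence K = 4.
Among the 7 still-open variables, 7 fits only P (and all 7 values in {1, 3, 5, 6, 7, 8, 9} must be used), so P = 7.
The 6 still-open variables draw from only 6 values {1, 3, 5, 6, 8, 9}, so each is used; only M can be 9, hence M = 9.
The 5 still-open variables together cover exactly {1, 3, 5, 6, 8} — 5 values for 5 variables — and 5 appears only in N's list, so N = 5.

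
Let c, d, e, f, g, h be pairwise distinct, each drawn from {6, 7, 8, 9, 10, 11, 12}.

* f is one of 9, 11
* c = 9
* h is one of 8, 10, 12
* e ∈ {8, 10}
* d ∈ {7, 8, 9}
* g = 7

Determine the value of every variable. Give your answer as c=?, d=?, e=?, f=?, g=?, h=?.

c=9, d=8, e=10, f=11, g=7, h=12

c has just one choice, so c = 9. Strike 9 from d, f.
That leaves f = 11.
That leaves g = 7. Remove 7 from d.
d must be 8 (only option left). So e, h can't be 8.
e's domain is down to {10}, so e = 10. Strike 10 from h.
h must be 12 (only option left).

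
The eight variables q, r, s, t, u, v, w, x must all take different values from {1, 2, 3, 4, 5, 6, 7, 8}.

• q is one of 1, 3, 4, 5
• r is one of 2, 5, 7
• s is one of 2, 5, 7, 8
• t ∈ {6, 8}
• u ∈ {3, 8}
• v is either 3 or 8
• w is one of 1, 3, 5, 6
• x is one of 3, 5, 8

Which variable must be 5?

The 8 variables together cover exactly {1, 2, 3, 4, 5, 6, 7, 8} — 8 values for 8 variables — and 4 appears only in q's list, so q = 4.
The 7 still-open variables draw from only 7 values {1, 2, 3, 5, 6, 7, 8}, so each is used; only w can be 1, hence w = 1.
The 6 still-open variables together cover exactly {2, 3, 5, 6, 7, 8} — 6 values for 6 variables — and 6 appears only in t's list, so t = 6.
u and v between them cover only {3, 8} — a naked pair. Remove those values from s, x.
So 5 goes to x.

x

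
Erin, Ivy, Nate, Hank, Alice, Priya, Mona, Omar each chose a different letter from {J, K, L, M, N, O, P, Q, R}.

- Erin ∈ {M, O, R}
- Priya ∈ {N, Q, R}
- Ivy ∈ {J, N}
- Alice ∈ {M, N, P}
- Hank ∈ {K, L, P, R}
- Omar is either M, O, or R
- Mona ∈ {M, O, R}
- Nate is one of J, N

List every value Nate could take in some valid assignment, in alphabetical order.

Ivy and Nate between them cover only {J, N} — a naked pair. Remove those values from Alice, Priya.
Erin, Mona, Omar share exactly the 3 values {M, O, R}; by pigeonhole those values go to them, so strike M, O, R from Hank, Alice, Priya.
Alice's domain is down to {P}, so Alice = P. Eliminate P elsewhere: Hank.
That leaves Priya = Q.
No further eliminations apply; Nate can still be any of J, N.

J, N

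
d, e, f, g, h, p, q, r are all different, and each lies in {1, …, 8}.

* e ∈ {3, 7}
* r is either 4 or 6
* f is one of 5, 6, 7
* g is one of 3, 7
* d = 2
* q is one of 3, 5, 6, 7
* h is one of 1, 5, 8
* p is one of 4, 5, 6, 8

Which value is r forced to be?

d must be 2 (only option left).
The 7 still-open variables draw from only 7 values {1, 3, 4, 5, 6, 7, 8}, so each is used; only h can be 1, hence h = 1.
The 6 still-open variables draw from only 6 values {3, 4, 5, 6, 7, 8}, so each is used; only p can be 8, hence p = 8.
The 5 still-open variables together cover exactly {3, 4, 5, 6, 7} — 5 values for 5 variables — and 4 appears only in r's list, so r = 4.

4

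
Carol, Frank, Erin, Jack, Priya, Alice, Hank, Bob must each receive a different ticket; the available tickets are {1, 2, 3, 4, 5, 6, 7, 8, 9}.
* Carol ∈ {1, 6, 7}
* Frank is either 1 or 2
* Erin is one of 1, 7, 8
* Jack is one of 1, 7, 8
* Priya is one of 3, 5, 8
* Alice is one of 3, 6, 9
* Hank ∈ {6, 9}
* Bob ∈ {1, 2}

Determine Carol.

6

The 8 variables draw from only 8 values {1, 2, 3, 5, 6, 7, 8, 9}, so each is used; only Priya can be 5, hence Priya = 5.
The 7 still-open variables together cover exactly {1, 2, 3, 6, 7, 8, 9} — 7 values for 7 variables — and 3 appears only in Alice's list, so Alice = 3.
The 6 still-open variables draw from only 6 values {1, 2, 6, 7, 8, 9}, so each is used; only Hank can be 9, hence Hank = 9.
The 5 still-open variables together cover exactly {1, 2, 6, 7, 8} — 5 values for 5 variables — and 6 appears only in Carol's list, so Carol = 6.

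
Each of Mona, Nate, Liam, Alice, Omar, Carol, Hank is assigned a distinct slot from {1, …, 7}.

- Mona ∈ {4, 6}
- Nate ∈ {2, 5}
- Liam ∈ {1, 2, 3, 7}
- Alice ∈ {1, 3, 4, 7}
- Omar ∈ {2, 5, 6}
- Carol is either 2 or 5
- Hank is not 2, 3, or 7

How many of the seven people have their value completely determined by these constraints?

3

The 2 variables Nate and Carol are confined to {2, 5}, which locks those values in; drop them from Liam, Omar, Hank.
That leaves Omar = 6. Remove 6 from Mona, Hank.
Mona has just one choice, so Mona = 4. Eliminate 4 elsewhere: Alice, Hank.
Hank's domain is down to {1}, so Hank = 1. Eliminate 1 elsewhere: Liam, Alice.
Determined: Mona=4, Omar=6, Hank=1. The other people each still have more than one consistent value. That makes 3.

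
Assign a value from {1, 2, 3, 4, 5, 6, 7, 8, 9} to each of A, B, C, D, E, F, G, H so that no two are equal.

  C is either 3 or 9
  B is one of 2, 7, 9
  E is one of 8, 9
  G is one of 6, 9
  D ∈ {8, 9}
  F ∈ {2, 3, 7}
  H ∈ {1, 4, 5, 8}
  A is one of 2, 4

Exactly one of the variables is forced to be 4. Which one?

A

D and E share exactly the 2 values {8, 9}; by pigeonhole those values go to them, so strike 8, 9 from B, C, G, H.
C must be 3 (only option left). So F can't be 3.
That leaves G = 6.
B and F share exactly the 2 values {2, 7}; by pigeonhole those values go to them, so strike 2, 7 from A.
So 4 goes to A.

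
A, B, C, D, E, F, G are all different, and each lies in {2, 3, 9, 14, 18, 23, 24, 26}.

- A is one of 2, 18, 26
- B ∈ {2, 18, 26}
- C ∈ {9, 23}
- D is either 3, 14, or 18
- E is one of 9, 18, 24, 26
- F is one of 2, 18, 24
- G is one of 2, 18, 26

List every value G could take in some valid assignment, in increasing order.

A, B, G between them cover only {2, 18, 26} — a naked triple. Remove those values from D, E, F.
That leaves F = 24. So E can't be 24.
That leaves E = 9. Eliminate 9 elsewhere: C.
C has just one choice, so C = 23.
No further eliminations apply; G can still be any of 2, 18, 26.

2, 18, 26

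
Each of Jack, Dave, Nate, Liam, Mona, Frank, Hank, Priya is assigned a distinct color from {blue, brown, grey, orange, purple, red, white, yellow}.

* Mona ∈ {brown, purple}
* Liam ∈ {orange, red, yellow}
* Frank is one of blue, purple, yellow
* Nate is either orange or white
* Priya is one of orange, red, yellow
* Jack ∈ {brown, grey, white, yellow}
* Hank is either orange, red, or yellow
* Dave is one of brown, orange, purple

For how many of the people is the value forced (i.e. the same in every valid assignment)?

3

The 8 variables draw from only 8 values {blue, brown, grey, orange, purple, red, white, yellow}, so each is used; only Frank can be blue, hence Frank = blue.
The 7 still-open variables draw from only 7 values {brown, grey, orange, purple, red, white, yellow}, so each is used; only Jack can be grey, hence Jack = grey.
The 6 still-open variables draw from only 6 values {brown, orange, purple, red, white, yellow}, so each is used; only Nate can be white, hence Nate = white.
The 3 variables Liam, Hank, Priya are confined to {orange, red, yellow}, which locks those values in; drop them from Dave.
Determined: Jack=grey, Nate=white, Frank=blue. The other people each still have more than one consistent value. That makes 3.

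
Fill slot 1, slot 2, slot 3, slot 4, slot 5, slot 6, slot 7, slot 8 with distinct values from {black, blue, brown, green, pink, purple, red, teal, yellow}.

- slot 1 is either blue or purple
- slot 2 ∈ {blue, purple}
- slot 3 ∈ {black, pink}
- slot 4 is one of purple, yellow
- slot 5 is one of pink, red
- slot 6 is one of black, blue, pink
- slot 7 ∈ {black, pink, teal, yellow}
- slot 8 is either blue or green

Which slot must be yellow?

The 8 variables draw from only 8 values {black, blue, green, pink, purple, red, teal, yellow}, so each is used; only slot 8 can be green, hence slot 8 = green.
The 7 still-open variables together cover exactly {black, blue, pink, purple, red, teal, yellow} — 7 values for 7 variables — and red appears only in slot 5's list, so slot 5 = red.
The 6 still-open variables together cover exactly {black, blue, pink, purple, teal, yellow} — 6 values for 6 variables — and teal appears only in slot 7's list, so slot 7 = teal.
Among the 5 still-open variables, yellow fits only slot 4 (and all 5 values in {black, blue, pink, purple, yellow} must be used), so slot 4 = yellow.

slot 4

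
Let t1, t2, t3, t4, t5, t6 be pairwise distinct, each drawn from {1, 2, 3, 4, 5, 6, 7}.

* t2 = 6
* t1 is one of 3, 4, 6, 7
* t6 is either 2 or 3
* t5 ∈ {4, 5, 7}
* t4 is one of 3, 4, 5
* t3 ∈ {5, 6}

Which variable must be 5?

t2 must be 6 (only option left). So t1, t3 can't be 6.
So 5 goes to t3.

t3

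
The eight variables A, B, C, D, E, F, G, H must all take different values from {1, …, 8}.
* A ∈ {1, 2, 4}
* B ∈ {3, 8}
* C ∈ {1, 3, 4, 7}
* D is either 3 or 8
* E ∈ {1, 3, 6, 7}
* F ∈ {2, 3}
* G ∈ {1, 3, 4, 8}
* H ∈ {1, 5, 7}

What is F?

Among the 8 variables, 5 fits only H (and all 8 values in {1, 2, 3, 4, 5, 6, 7, 8} must be used), so H = 5.
The 7 still-open variables draw from only 7 values {1, 2, 3, 4, 6, 7, 8}, so each is used; only E can be 6, hence E = 6.
The 6 still-open variables draw from only 6 values {1, 2, 3, 4, 7, 8}, so each is used; only C can be 7, hence C = 7.
B and D between them cover only {3, 8} — a naked pair. Remove those values from F, G.
So F = 2.

2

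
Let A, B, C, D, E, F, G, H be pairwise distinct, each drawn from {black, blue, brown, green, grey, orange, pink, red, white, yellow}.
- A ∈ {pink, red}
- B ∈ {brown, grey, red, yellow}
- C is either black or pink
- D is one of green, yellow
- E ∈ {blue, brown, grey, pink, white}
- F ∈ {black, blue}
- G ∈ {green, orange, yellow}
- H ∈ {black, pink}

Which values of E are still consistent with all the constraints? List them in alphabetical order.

brown, grey, white

C and H between them cover only {black, pink} — a naked pair. Remove those values from A, E, F.
That leaves A = red. Strike red from B.
That leaves F = blue. Eliminate blue elsewhere: E.
No further eliminations apply; E can still be any of brown, grey, white.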